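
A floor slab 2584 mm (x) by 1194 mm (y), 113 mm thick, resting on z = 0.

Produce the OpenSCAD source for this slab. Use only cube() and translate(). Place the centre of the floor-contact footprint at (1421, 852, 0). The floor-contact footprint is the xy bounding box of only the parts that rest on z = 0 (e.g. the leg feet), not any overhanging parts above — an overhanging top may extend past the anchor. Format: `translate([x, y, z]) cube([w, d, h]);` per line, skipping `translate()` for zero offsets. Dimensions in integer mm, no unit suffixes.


translate([129, 255, 0]) cube([2584, 1194, 113]);


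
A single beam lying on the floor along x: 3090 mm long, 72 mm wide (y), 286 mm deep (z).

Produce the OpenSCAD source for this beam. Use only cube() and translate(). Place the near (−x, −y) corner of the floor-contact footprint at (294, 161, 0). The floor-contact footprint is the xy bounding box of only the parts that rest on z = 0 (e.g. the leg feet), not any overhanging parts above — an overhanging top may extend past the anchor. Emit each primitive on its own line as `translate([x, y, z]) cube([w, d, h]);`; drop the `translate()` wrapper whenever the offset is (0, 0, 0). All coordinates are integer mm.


translate([294, 161, 0]) cube([3090, 72, 286]);


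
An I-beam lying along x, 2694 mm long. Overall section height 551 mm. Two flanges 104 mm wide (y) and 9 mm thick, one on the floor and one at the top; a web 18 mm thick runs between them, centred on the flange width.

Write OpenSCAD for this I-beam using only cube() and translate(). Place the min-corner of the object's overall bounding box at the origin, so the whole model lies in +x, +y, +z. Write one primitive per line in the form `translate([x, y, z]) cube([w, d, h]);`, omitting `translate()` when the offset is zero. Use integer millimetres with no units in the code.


cube([2694, 104, 9]);
translate([0, 43, 9]) cube([2694, 18, 533]);
translate([0, 0, 542]) cube([2694, 104, 9]);


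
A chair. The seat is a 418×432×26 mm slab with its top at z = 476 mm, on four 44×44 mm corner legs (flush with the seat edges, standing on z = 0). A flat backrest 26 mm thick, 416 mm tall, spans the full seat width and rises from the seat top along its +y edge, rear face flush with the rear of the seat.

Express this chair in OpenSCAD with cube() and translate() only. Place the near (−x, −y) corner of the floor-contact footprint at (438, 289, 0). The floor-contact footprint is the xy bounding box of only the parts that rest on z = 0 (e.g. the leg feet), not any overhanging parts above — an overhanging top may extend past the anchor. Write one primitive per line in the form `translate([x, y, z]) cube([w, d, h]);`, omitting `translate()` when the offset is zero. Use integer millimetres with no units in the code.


translate([438, 289, 450]) cube([418, 432, 26]);
translate([438, 289, 0]) cube([44, 44, 450]);
translate([812, 289, 0]) cube([44, 44, 450]);
translate([438, 677, 0]) cube([44, 44, 450]);
translate([812, 677, 0]) cube([44, 44, 450]);
translate([438, 695, 476]) cube([418, 26, 416]);


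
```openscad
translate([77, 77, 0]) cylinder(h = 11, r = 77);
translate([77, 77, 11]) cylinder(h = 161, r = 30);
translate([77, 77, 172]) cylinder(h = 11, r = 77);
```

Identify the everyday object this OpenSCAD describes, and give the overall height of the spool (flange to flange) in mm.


A spool. The overall height is 183 mm.

Three coaxial cylinders, large–small–large — a spool. Two 11 mm flanges and a 161 mm core give 11 + 161 + 11 = 183 mm.


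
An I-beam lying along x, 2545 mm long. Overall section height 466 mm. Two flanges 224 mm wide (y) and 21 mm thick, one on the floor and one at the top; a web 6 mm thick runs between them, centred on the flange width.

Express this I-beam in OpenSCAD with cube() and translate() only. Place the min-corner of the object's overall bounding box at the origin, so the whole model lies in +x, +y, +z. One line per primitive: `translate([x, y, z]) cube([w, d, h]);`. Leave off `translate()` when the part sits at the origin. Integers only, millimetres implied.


cube([2545, 224, 21]);
translate([0, 109, 21]) cube([2545, 6, 424]);
translate([0, 0, 445]) cube([2545, 224, 21]);


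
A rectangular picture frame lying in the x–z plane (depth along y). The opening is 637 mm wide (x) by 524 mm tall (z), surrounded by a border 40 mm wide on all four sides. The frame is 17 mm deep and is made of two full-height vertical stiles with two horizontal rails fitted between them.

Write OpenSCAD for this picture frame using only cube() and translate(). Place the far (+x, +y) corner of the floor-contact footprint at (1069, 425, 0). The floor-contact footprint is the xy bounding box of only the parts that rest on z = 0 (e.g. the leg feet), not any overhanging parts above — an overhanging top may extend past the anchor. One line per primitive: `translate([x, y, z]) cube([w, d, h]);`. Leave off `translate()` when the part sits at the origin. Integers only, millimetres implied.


translate([352, 408, 0]) cube([40, 17, 604]);
translate([1029, 408, 0]) cube([40, 17, 604]);
translate([392, 408, 0]) cube([637, 17, 40]);
translate([392, 408, 564]) cube([637, 17, 40]);


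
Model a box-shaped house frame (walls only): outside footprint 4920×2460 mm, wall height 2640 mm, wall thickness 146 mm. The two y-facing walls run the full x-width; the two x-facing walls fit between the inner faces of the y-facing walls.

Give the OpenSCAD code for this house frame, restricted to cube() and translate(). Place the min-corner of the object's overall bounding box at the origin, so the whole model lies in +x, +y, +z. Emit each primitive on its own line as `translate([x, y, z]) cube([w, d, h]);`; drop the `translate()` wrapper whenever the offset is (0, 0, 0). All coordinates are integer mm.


cube([4920, 146, 2640]);
translate([0, 2314, 0]) cube([4920, 146, 2640]);
translate([0, 146, 0]) cube([146, 2168, 2640]);
translate([4774, 146, 0]) cube([146, 2168, 2640]);


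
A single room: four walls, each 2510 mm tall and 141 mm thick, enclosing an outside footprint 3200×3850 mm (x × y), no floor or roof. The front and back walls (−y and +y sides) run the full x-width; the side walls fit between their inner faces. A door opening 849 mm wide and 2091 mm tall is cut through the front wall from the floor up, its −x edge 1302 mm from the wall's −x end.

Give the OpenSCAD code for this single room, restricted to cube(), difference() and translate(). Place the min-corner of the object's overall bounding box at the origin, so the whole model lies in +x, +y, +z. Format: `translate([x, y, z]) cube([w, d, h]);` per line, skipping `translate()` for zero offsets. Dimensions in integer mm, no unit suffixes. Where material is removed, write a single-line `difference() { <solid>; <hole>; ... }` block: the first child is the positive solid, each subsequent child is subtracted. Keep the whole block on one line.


difference() { cube([3200, 141, 2510]); translate([1302, 0, 0]) cube([849, 141, 2091]); }
translate([0, 3709, 0]) cube([3200, 141, 2510]);
translate([0, 141, 0]) cube([141, 3568, 2510]);
translate([3059, 141, 0]) cube([141, 3568, 2510]);


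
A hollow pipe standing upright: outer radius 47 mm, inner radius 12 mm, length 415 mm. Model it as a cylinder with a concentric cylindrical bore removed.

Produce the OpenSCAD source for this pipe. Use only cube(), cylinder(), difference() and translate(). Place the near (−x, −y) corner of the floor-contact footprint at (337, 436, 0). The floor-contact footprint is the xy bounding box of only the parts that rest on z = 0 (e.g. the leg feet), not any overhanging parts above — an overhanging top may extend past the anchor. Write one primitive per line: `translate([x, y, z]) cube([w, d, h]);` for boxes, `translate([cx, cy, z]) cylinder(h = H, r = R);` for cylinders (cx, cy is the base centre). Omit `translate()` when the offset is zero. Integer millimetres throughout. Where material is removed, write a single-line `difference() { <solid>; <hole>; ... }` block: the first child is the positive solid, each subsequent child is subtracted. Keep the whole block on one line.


difference() { translate([384, 483, 0]) cylinder(h = 415, r = 47); translate([384, 483, 0]) cylinder(h = 415, r = 12); }


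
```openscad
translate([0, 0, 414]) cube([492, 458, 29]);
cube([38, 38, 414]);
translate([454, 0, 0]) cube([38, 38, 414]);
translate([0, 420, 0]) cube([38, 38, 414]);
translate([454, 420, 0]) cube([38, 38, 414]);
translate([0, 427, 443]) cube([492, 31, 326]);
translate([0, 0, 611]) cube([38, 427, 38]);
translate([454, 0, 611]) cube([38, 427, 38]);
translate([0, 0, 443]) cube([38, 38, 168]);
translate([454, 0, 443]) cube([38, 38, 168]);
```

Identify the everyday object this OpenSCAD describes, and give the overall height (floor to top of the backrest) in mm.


A chair. The overall height is 769 mm.

A slab on four corner posts with a tall panel at the back — a chair. The seat slab sits at z = 414 with thickness 29, and the 326 mm backrest starts at the seat top, so the overall height is 414 + 29 + 326 = 769 mm.


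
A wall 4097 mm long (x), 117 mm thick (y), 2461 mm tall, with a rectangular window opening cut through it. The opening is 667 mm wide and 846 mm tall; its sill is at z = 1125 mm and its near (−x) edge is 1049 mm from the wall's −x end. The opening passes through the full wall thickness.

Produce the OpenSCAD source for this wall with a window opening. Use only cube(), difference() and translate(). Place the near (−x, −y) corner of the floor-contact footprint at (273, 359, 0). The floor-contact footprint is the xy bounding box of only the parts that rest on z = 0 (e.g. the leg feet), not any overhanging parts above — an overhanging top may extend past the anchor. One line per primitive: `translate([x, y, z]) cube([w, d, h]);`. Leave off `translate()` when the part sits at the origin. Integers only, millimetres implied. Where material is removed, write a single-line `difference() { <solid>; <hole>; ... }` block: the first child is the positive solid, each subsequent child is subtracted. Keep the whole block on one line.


difference() { translate([273, 359, 0]) cube([4097, 117, 2461]); translate([1322, 359, 1125]) cube([667, 117, 846]); }


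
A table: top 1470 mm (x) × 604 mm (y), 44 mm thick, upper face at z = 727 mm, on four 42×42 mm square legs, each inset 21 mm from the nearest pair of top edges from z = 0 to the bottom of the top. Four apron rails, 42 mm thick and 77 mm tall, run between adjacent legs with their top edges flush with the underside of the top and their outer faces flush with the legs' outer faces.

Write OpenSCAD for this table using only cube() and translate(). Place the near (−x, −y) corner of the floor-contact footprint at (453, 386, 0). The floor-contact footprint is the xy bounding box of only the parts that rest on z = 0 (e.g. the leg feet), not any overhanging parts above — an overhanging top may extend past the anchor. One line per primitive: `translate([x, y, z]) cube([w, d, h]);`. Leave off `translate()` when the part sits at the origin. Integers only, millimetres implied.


// leg_h = 727 - 44 = 683
// apron z = 683 - 77 = 606
translate([432, 365, 683]) cube([1470, 604, 44]);
translate([453, 386, 0]) cube([42, 42, 683]);
translate([1839, 386, 0]) cube([42, 42, 683]);
translate([453, 906, 0]) cube([42, 42, 683]);
translate([1839, 906, 0]) cube([42, 42, 683]);
translate([495, 386, 606]) cube([1344, 42, 77]);
translate([495, 906, 606]) cube([1344, 42, 77]);
translate([453, 428, 606]) cube([42, 478, 77]);
translate([1839, 428, 606]) cube([42, 478, 77]);


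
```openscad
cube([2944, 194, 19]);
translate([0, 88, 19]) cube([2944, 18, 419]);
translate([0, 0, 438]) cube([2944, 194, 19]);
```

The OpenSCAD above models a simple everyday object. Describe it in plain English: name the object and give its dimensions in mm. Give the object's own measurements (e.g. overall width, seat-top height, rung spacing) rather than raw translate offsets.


An I-beam lying along x, 2944 mm long. Overall section height 457 mm. Two flanges 194 mm wide (y) and 19 mm thick, one on the floor and one at the top; a web 18 mm thick runs between them, centred on the flange width.


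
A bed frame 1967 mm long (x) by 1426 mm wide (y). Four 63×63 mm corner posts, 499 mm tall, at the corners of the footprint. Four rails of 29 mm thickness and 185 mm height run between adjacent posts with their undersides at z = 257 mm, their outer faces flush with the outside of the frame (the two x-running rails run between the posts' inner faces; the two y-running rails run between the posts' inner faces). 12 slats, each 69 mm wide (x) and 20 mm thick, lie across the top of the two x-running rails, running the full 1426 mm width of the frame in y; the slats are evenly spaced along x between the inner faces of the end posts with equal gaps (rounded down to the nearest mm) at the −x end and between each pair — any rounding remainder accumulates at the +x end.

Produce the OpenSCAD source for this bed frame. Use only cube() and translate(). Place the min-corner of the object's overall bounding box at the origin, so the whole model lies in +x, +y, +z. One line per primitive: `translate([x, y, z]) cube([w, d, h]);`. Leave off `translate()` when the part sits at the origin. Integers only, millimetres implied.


cube([63, 63, 499]);
translate([0, 1363, 0]) cube([63, 63, 499]);
translate([1904, 0, 0]) cube([63, 63, 499]);
translate([1904, 1363, 0]) cube([63, 63, 499]);
translate([63, 0, 257]) cube([1841, 29, 185]);
translate([63, 1397, 257]) cube([1841, 29, 185]);
translate([0, 63, 257]) cube([29, 1300, 185]);
translate([1938, 63, 257]) cube([29, 1300, 185]);
translate([140, 0, 442]) cube([69, 1426, 20]);
translate([286, 0, 442]) cube([69, 1426, 20]);
translate([432, 0, 442]) cube([69, 1426, 20]);
translate([578, 0, 442]) cube([69, 1426, 20]);
translate([724, 0, 442]) cube([69, 1426, 20]);
translate([870, 0, 442]) cube([69, 1426, 20]);
translate([1016, 0, 442]) cube([69, 1426, 20]);
translate([1162, 0, 442]) cube([69, 1426, 20]);
translate([1308, 0, 442]) cube([69, 1426, 20]);
translate([1454, 0, 442]) cube([69, 1426, 20]);
translate([1600, 0, 442]) cube([69, 1426, 20]);
translate([1746, 0, 442]) cube([69, 1426, 20]);


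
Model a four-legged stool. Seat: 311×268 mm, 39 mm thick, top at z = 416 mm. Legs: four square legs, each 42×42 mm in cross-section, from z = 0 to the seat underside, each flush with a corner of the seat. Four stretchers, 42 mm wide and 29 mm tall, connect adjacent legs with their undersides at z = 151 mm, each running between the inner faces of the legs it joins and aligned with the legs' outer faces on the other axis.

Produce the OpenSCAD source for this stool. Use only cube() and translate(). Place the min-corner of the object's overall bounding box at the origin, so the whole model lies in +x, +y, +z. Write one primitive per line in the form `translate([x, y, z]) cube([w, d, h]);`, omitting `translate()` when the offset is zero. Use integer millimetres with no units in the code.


translate([0, 0, 377]) cube([311, 268, 39]);
cube([42, 42, 377]);
translate([269, 0, 0]) cube([42, 42, 377]);
translate([0, 226, 0]) cube([42, 42, 377]);
translate([269, 226, 0]) cube([42, 42, 377]);
translate([42, 0, 151]) cube([227, 42, 29]);
translate([42, 226, 151]) cube([227, 42, 29]);
translate([0, 42, 151]) cube([42, 184, 29]);
translate([269, 42, 151]) cube([42, 184, 29]);


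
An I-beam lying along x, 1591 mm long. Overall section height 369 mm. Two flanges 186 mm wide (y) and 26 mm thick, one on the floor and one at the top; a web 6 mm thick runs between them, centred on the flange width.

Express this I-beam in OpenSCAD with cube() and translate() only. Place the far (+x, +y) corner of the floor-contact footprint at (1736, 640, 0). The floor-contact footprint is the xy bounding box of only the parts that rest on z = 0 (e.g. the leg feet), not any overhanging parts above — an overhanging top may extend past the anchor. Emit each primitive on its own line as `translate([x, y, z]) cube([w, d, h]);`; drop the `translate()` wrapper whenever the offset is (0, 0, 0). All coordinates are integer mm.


translate([145, 454, 0]) cube([1591, 186, 26]);
translate([145, 544, 26]) cube([1591, 6, 317]);
translate([145, 454, 343]) cube([1591, 186, 26]);


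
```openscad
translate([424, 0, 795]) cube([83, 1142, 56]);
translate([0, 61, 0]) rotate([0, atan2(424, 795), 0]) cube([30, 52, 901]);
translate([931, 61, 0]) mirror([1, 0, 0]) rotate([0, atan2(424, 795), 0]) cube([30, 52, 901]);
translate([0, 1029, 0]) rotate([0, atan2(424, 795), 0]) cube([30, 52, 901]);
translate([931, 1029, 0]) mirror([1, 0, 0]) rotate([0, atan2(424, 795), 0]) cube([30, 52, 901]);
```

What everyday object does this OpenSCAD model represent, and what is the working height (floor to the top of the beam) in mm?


A sawhorse. The overall height is 851 mm.

A beam across two mirrored pairs of raked legs — a sawhorse. The beam's underside is at z = 795 (matching the legs' vertical rise in atan2(424, 795)) and the beam is 56 mm tall, so its top is at 795 + 56 = 851 mm. The raked legs top out at the beam's underside, so that is the highest point.


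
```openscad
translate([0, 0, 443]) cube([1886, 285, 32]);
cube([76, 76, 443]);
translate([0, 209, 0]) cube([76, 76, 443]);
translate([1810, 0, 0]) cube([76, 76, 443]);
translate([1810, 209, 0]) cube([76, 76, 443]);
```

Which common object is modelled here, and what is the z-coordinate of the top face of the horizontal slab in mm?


A bench. The seat-top height is 475 mm.

A long slab on four corner posts — a bench. The slab sits at z = 443 with thickness 32, so the top is 443 + 32 = 475 mm.


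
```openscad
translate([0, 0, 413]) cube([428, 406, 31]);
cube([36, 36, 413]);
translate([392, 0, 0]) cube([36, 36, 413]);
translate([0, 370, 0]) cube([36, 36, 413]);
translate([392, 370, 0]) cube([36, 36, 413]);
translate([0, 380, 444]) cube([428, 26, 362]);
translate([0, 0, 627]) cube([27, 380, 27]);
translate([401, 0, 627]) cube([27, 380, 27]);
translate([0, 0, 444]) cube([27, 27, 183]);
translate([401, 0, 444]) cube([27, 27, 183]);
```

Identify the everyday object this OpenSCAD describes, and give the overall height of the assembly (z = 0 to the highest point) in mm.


A chair. The overall height is 806 mm.

A slab on four corner posts with a tall panel at the back — a chair. The seat slab sits at z = 413 with thickness 31, and the 362 mm backrest starts at the seat top, so the overall height is 413 + 31 + 362 = 806 mm.


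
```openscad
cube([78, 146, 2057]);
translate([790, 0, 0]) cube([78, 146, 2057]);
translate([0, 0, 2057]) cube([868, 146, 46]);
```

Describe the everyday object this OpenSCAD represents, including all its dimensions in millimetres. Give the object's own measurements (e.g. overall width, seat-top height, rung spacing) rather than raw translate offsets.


A door frame. The clear opening is 712 mm wide and 2057 mm high. Two 78 mm wide jambs, 146 mm deep, stand either side of the opening from the floor to the top of the opening. A 46 mm thick head sits across the top of both jambs, spanning the full outside width of the frame.


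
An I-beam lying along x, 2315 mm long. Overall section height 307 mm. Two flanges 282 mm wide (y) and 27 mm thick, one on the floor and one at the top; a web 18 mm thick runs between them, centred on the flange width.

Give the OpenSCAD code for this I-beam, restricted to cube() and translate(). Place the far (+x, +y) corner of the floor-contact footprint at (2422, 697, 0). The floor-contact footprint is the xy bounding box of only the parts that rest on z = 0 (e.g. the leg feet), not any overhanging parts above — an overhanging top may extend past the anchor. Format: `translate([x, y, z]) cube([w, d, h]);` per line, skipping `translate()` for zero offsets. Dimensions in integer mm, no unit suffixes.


translate([107, 415, 0]) cube([2315, 282, 27]);
translate([107, 547, 27]) cube([2315, 18, 253]);
translate([107, 415, 280]) cube([2315, 282, 27]);


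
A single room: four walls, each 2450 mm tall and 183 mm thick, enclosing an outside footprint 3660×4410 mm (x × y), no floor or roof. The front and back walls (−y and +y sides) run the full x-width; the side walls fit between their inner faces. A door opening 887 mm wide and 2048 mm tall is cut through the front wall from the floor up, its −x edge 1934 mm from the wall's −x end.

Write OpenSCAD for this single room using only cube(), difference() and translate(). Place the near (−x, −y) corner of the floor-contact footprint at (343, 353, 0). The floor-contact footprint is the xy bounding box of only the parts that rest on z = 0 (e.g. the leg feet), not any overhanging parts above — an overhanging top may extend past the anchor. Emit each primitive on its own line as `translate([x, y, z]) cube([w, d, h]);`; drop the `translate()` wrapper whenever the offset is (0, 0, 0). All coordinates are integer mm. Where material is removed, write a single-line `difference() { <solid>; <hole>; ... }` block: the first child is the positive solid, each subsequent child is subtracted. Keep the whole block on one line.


difference() { translate([343, 353, 0]) cube([3660, 183, 2450]); translate([2277, 353, 0]) cube([887, 183, 2048]); }
translate([343, 4580, 0]) cube([3660, 183, 2450]);
translate([343, 536, 0]) cube([183, 4044, 2450]);
translate([3820, 536, 0]) cube([183, 4044, 2450]);


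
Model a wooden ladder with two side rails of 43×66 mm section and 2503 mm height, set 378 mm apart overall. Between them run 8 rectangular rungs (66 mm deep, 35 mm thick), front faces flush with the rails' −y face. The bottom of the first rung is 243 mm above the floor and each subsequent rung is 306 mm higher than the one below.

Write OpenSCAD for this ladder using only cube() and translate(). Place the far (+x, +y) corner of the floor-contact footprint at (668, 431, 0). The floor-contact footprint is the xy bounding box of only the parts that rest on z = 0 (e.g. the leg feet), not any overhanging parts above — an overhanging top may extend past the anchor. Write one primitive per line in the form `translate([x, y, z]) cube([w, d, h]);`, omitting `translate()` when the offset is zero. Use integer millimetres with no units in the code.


translate([290, 365, 0]) cube([43, 66, 2503]);
translate([625, 365, 0]) cube([43, 66, 2503]);
translate([333, 365, 243]) cube([292, 66, 35]);
translate([333, 365, 549]) cube([292, 66, 35]);
translate([333, 365, 855]) cube([292, 66, 35]);
translate([333, 365, 1161]) cube([292, 66, 35]);
translate([333, 365, 1467]) cube([292, 66, 35]);
translate([333, 365, 1773]) cube([292, 66, 35]);
translate([333, 365, 2079]) cube([292, 66, 35]);
translate([333, 365, 2385]) cube([292, 66, 35]);


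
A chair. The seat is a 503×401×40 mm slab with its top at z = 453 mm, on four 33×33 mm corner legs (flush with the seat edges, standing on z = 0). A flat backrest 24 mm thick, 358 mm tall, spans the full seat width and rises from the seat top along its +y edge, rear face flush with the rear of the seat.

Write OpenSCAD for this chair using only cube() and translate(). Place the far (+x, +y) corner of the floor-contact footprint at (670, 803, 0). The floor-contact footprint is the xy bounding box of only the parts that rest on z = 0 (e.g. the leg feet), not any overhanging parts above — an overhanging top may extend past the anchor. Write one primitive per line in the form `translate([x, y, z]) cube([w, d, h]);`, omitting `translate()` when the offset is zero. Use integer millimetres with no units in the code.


translate([167, 402, 413]) cube([503, 401, 40]);
translate([167, 402, 0]) cube([33, 33, 413]);
translate([637, 402, 0]) cube([33, 33, 413]);
translate([167, 770, 0]) cube([33, 33, 413]);
translate([637, 770, 0]) cube([33, 33, 413]);
translate([167, 779, 453]) cube([503, 24, 358]);


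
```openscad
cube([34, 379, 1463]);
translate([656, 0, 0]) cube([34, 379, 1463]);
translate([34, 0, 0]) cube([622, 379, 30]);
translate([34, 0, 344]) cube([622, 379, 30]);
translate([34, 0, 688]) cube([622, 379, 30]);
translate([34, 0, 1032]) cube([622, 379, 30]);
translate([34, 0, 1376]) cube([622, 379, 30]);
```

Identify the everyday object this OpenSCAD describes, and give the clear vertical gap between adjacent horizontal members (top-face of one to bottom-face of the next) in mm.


A bookshelf. The clear shelf gap is 314 mm.

Two tall side panels with 5 horizontal boards between them — a bookshelf. The first two shelf undersides are at z = 0 and z = 344; with shelf thickness 30, the clear gap is 344 − 0 − 30 = 314 mm.


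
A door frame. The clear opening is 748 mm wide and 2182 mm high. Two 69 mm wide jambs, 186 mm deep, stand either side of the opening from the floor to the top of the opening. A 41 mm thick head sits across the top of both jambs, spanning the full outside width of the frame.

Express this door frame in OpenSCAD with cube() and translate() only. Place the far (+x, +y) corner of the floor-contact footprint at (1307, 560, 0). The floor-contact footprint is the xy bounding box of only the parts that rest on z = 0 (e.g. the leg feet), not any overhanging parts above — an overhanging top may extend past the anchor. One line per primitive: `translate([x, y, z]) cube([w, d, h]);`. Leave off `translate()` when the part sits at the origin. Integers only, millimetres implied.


translate([421, 374, 0]) cube([69, 186, 2182]);
translate([1238, 374, 0]) cube([69, 186, 2182]);
translate([421, 374, 2182]) cube([886, 186, 41]);


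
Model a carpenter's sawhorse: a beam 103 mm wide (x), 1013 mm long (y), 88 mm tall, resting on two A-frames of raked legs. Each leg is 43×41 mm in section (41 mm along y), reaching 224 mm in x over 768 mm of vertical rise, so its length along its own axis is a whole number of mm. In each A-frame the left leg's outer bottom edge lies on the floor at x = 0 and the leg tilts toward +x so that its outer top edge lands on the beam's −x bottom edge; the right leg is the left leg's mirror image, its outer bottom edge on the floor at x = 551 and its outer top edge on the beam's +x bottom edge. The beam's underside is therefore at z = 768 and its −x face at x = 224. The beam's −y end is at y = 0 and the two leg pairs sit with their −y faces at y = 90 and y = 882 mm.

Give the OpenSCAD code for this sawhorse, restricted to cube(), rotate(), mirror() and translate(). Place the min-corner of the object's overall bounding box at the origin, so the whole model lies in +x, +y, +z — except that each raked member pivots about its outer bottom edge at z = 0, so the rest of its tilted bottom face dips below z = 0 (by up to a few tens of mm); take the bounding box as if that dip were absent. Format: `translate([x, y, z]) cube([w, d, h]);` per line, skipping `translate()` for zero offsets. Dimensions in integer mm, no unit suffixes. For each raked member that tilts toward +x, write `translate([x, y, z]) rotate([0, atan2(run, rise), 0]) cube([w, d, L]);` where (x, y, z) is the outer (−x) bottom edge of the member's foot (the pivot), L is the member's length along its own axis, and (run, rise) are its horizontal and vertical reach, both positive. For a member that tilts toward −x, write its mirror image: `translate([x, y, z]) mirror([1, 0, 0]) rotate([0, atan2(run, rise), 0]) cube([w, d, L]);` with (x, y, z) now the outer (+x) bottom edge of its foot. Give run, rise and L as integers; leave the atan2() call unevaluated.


// leg length = √(224² + 768²) = 800
// right-leg outer foot x = 2·224 + 103 = 551
// beam min-corner = (224, 0, 768)
translate([224, 0, 768]) cube([103, 1013, 88]);
translate([0, 90, 0]) rotate([0, atan2(224, 768), 0]) cube([43, 41, 800]);
translate([551, 90, 0]) mirror([1, 0, 0]) rotate([0, atan2(224, 768), 0]) cube([43, 41, 800]);
translate([0, 882, 0]) rotate([0, atan2(224, 768), 0]) cube([43, 41, 800]);
translate([551, 882, 0]) mirror([1, 0, 0]) rotate([0, atan2(224, 768), 0]) cube([43, 41, 800]);


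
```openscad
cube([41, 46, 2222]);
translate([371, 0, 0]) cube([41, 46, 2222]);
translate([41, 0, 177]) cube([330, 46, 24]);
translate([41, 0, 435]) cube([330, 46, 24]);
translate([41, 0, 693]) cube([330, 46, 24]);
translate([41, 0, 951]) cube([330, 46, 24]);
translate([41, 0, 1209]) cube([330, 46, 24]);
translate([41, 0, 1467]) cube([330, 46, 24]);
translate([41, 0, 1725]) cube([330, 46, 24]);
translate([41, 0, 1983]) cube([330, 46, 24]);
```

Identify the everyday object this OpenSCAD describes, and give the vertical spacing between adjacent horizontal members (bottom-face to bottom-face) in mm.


A ladder. The rung spacing is 258 mm.

Two tall 41×46 posts with 8 short bars between them — a ladder. Adjacent rungs sit at z = 177 and z = 435, so the spacing is 435 − 177 = 258 mm.


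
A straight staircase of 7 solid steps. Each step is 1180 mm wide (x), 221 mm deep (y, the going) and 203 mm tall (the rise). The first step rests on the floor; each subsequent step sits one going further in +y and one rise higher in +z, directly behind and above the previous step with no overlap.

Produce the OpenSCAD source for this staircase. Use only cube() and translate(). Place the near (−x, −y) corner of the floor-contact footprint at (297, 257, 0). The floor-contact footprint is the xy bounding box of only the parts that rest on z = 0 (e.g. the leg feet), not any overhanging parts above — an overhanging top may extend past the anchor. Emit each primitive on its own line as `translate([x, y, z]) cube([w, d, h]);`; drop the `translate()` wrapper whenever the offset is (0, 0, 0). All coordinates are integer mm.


translate([297, 257, 0]) cube([1180, 221, 203]);
translate([297, 478, 203]) cube([1180, 221, 203]);
translate([297, 699, 406]) cube([1180, 221, 203]);
translate([297, 920, 609]) cube([1180, 221, 203]);
translate([297, 1141, 812]) cube([1180, 221, 203]);
translate([297, 1362, 1015]) cube([1180, 221, 203]);
translate([297, 1583, 1218]) cube([1180, 221, 203]);


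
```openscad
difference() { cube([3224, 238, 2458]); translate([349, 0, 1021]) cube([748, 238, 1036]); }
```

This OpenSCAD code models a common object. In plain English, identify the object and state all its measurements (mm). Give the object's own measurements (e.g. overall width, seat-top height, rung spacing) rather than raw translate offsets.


A wall 3224 mm long (x), 238 mm thick (y), 2458 mm tall, with a rectangular window opening cut through it. The opening is 748 mm wide and 1036 mm tall; its sill is at z = 1021 mm and its near (−x) edge is 349 mm from the wall's −x end. The opening passes through the full wall thickness.


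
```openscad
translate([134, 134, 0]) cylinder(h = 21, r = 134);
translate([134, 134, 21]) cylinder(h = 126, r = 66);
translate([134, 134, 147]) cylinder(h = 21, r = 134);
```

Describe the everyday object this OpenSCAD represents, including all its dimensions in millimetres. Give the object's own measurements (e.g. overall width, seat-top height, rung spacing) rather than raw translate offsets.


A spool: two coaxial disc flanges of radius 134 mm and thickness 21 mm, joined by a core cylinder of radius 66 mm and height 126 mm. The lower flange rests on z = 0 and the three cylinders share a vertical axis.


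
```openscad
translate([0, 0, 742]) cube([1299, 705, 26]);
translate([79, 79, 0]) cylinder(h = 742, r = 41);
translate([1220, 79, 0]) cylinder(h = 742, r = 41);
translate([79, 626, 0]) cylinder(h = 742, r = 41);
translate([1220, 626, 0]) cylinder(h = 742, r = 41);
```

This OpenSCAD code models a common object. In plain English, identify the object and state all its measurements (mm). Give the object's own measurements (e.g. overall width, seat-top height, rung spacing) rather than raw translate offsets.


A table: top 1299 mm (x) × 705 mm (y), 26 mm thick, upper face at z = 768 mm, on four round legs of 82 mm diameter, each leg's bounding box inset 38 mm from the nearest pair of top edges from z = 0 to the bottom of the top.


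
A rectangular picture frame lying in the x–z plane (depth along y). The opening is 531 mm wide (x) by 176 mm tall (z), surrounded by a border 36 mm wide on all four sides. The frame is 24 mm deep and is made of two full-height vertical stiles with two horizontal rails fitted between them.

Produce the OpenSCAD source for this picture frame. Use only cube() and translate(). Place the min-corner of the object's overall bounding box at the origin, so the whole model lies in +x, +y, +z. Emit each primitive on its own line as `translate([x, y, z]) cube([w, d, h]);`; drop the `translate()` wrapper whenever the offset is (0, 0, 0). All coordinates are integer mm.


cube([36, 24, 248]);
translate([567, 0, 0]) cube([36, 24, 248]);
translate([36, 0, 0]) cube([531, 24, 36]);
translate([36, 0, 212]) cube([531, 24, 36]);


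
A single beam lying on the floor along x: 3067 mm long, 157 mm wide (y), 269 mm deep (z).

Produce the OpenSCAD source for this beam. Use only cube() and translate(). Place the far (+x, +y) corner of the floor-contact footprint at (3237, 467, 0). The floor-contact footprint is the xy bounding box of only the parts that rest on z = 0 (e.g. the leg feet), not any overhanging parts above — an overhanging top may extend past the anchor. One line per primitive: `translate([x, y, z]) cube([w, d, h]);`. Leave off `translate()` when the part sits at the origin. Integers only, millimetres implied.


translate([170, 310, 0]) cube([3067, 157, 269]);


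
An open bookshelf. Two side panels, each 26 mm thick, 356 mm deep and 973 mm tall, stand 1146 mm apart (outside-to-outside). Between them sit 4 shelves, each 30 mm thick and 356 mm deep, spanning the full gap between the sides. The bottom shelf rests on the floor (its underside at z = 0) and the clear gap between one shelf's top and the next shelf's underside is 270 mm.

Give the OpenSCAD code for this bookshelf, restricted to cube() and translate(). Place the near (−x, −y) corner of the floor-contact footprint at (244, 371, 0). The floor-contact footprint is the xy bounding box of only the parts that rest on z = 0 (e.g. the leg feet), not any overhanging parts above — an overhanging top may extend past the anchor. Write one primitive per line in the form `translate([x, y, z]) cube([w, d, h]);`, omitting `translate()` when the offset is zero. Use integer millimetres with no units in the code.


translate([244, 371, 0]) cube([26, 356, 973]);
translate([1364, 371, 0]) cube([26, 356, 973]);
translate([270, 371, 0]) cube([1094, 356, 30]);
translate([270, 371, 300]) cube([1094, 356, 30]);
translate([270, 371, 600]) cube([1094, 356, 30]);
translate([270, 371, 900]) cube([1094, 356, 30]);


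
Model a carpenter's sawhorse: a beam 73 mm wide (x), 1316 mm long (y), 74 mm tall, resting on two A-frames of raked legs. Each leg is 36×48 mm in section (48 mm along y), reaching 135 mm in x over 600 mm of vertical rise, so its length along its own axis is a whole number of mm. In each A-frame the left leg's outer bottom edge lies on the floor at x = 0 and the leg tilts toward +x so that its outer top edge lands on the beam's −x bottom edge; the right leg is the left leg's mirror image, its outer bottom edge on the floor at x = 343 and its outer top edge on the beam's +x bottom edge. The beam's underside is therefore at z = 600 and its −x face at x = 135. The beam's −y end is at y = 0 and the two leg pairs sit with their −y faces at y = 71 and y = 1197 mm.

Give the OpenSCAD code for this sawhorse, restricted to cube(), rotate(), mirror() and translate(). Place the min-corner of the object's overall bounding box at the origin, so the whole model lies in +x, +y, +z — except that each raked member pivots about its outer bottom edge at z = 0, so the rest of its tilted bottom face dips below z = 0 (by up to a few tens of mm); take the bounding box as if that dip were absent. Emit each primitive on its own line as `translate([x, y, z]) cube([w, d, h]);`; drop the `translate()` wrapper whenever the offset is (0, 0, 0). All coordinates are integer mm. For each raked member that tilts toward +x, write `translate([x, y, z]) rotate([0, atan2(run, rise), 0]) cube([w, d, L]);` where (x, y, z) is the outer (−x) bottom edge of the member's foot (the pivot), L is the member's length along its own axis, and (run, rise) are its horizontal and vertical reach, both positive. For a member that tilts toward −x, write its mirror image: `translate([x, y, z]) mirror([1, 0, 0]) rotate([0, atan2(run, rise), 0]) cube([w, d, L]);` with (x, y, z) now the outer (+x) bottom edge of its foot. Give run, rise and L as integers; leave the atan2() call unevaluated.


// leg length = √(135² + 600²) = 615
// right-leg outer foot x = 2·135 + 73 = 343
// beam min-corner = (135, 0, 600)
translate([135, 0, 600]) cube([73, 1316, 74]);
translate([0, 71, 0]) rotate([0, atan2(135, 600), 0]) cube([36, 48, 615]);
translate([343, 71, 0]) mirror([1, 0, 0]) rotate([0, atan2(135, 600), 0]) cube([36, 48, 615]);
translate([0, 1197, 0]) rotate([0, atan2(135, 600), 0]) cube([36, 48, 615]);
translate([343, 1197, 0]) mirror([1, 0, 0]) rotate([0, atan2(135, 600), 0]) cube([36, 48, 615]);


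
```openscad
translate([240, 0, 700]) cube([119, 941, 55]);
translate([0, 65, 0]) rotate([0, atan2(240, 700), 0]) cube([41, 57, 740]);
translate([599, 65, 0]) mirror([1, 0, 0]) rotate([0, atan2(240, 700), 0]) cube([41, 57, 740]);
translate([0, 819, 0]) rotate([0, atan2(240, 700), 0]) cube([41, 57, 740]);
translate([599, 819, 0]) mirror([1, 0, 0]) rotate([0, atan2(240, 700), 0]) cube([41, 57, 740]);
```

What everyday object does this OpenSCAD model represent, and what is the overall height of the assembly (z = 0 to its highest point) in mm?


A sawhorse. The overall height is 755 mm.

A beam across two mirrored pairs of raked legs — a sawhorse. The beam's underside is at z = 700 (matching the legs' vertical rise in atan2(240, 700)) and the beam is 55 mm tall, so its top is at 700 + 55 = 755 mm. The raked legs top out at the beam's underside, so that is the highest point.


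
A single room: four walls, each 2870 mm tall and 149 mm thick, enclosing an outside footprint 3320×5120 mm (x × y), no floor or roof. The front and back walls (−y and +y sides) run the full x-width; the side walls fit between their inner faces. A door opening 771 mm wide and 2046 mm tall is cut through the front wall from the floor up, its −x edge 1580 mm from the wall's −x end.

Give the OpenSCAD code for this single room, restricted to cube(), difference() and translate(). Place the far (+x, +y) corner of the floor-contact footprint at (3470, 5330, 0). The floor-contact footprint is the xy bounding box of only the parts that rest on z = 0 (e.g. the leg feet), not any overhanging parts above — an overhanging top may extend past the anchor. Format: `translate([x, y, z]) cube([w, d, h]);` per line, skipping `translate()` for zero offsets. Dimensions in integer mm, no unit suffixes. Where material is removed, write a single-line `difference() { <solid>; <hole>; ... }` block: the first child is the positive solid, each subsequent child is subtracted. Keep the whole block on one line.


difference() { translate([150, 210, 0]) cube([3320, 149, 2870]); translate([1730, 210, 0]) cube([771, 149, 2046]); }
translate([150, 5181, 0]) cube([3320, 149, 2870]);
translate([150, 359, 0]) cube([149, 4822, 2870]);
translate([3321, 359, 0]) cube([149, 4822, 2870]);


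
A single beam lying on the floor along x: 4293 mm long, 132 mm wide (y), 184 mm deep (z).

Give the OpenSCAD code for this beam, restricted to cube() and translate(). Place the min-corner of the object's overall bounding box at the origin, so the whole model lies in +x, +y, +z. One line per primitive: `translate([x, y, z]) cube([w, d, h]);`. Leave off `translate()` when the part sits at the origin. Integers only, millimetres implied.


cube([4293, 132, 184]);


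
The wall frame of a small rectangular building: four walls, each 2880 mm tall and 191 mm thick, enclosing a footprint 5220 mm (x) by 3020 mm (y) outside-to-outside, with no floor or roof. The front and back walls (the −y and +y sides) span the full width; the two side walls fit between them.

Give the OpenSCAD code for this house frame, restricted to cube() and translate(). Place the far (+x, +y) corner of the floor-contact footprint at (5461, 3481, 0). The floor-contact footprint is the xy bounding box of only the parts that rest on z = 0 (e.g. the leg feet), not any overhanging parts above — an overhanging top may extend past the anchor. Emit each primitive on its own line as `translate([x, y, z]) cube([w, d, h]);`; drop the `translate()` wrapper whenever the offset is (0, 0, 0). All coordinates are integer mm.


translate([241, 461, 0]) cube([5220, 191, 2880]);
translate([241, 3290, 0]) cube([5220, 191, 2880]);
translate([241, 652, 0]) cube([191, 2638, 2880]);
translate([5270, 652, 0]) cube([191, 2638, 2880]);
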